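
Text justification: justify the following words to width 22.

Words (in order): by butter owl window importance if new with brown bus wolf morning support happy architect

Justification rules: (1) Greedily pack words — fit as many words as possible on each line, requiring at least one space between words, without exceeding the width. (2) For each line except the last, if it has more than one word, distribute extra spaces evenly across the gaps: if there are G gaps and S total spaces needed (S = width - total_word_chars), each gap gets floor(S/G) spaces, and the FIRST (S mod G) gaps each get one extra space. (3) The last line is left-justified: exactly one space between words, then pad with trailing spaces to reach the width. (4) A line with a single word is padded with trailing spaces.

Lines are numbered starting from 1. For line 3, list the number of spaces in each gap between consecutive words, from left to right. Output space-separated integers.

Line 1: ['by', 'butter', 'owl', 'window'] (min_width=20, slack=2)
Line 2: ['importance', 'if', 'new', 'with'] (min_width=22, slack=0)
Line 3: ['brown', 'bus', 'wolf', 'morning'] (min_width=22, slack=0)
Line 4: ['support', 'happy'] (min_width=13, slack=9)
Line 5: ['architect'] (min_width=9, slack=13)

Answer: 1 1 1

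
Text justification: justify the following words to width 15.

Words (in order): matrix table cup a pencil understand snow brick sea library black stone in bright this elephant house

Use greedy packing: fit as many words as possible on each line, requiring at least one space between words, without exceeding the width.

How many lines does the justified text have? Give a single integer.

Answer: 8

Derivation:
Line 1: ['matrix', 'table'] (min_width=12, slack=3)
Line 2: ['cup', 'a', 'pencil'] (min_width=12, slack=3)
Line 3: ['understand', 'snow'] (min_width=15, slack=0)
Line 4: ['brick', 'sea'] (min_width=9, slack=6)
Line 5: ['library', 'black'] (min_width=13, slack=2)
Line 6: ['stone', 'in', 'bright'] (min_width=15, slack=0)
Line 7: ['this', 'elephant'] (min_width=13, slack=2)
Line 8: ['house'] (min_width=5, slack=10)
Total lines: 8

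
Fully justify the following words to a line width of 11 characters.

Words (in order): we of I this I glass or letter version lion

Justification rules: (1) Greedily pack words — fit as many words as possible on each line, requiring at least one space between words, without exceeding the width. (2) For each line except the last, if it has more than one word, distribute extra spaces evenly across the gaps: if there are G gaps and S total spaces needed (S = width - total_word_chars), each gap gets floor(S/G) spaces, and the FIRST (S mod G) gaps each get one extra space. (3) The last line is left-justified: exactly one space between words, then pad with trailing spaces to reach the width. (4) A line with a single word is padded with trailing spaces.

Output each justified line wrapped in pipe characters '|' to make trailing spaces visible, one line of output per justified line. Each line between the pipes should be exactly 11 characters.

Line 1: ['we', 'of', 'I'] (min_width=7, slack=4)
Line 2: ['this', 'I'] (min_width=6, slack=5)
Line 3: ['glass', 'or'] (min_width=8, slack=3)
Line 4: ['letter'] (min_width=6, slack=5)
Line 5: ['version'] (min_width=7, slack=4)
Line 6: ['lion'] (min_width=4, slack=7)

Answer: |we   of   I|
|this      I|
|glass    or|
|letter     |
|version    |
|lion       |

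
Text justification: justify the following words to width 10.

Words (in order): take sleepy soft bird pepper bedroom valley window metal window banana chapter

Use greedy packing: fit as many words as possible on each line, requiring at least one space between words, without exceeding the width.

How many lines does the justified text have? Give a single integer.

Line 1: ['take'] (min_width=4, slack=6)
Line 2: ['sleepy'] (min_width=6, slack=4)
Line 3: ['soft', 'bird'] (min_width=9, slack=1)
Line 4: ['pepper'] (min_width=6, slack=4)
Line 5: ['bedroom'] (min_width=7, slack=3)
Line 6: ['valley'] (min_width=6, slack=4)
Line 7: ['window'] (min_width=6, slack=4)
Line 8: ['metal'] (min_width=5, slack=5)
Line 9: ['window'] (min_width=6, slack=4)
Line 10: ['banana'] (min_width=6, slack=4)
Line 11: ['chapter'] (min_width=7, slack=3)
Total lines: 11

Answer: 11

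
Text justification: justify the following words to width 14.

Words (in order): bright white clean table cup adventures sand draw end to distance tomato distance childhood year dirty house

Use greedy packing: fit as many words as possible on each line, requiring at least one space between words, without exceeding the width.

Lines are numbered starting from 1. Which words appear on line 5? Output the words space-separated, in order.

Line 1: ['bright', 'white'] (min_width=12, slack=2)
Line 2: ['clean', 'table'] (min_width=11, slack=3)
Line 3: ['cup', 'adventures'] (min_width=14, slack=0)
Line 4: ['sand', 'draw', 'end'] (min_width=13, slack=1)
Line 5: ['to', 'distance'] (min_width=11, slack=3)
Line 6: ['tomato'] (min_width=6, slack=8)
Line 7: ['distance'] (min_width=8, slack=6)
Line 8: ['childhood', 'year'] (min_width=14, slack=0)
Line 9: ['dirty', 'house'] (min_width=11, slack=3)

Answer: to distance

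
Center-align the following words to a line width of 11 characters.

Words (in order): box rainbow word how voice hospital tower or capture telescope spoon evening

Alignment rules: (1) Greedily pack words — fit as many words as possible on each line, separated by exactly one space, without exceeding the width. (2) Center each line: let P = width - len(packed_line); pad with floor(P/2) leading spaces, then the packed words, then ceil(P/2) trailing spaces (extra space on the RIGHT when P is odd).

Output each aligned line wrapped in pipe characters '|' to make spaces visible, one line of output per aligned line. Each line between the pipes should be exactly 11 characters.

Line 1: ['box', 'rainbow'] (min_width=11, slack=0)
Line 2: ['word', 'how'] (min_width=8, slack=3)
Line 3: ['voice'] (min_width=5, slack=6)
Line 4: ['hospital'] (min_width=8, slack=3)
Line 5: ['tower', 'or'] (min_width=8, slack=3)
Line 6: ['capture'] (min_width=7, slack=4)
Line 7: ['telescope'] (min_width=9, slack=2)
Line 8: ['spoon'] (min_width=5, slack=6)
Line 9: ['evening'] (min_width=7, slack=4)

Answer: |box rainbow|
| word how  |
|   voice   |
| hospital  |
| tower or  |
|  capture  |
| telescope |
|   spoon   |
|  evening  |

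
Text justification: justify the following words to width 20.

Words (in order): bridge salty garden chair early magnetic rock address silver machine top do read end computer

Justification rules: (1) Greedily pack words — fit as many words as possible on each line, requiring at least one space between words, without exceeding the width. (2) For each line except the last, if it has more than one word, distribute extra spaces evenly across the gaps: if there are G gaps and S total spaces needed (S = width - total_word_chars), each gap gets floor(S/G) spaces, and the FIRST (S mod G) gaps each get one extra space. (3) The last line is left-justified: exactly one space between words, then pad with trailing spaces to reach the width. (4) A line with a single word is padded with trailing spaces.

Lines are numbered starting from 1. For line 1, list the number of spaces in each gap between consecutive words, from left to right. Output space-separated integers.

Answer: 2 1

Derivation:
Line 1: ['bridge', 'salty', 'garden'] (min_width=19, slack=1)
Line 2: ['chair', 'early', 'magnetic'] (min_width=20, slack=0)
Line 3: ['rock', 'address', 'silver'] (min_width=19, slack=1)
Line 4: ['machine', 'top', 'do', 'read'] (min_width=19, slack=1)
Line 5: ['end', 'computer'] (min_width=12, slack=8)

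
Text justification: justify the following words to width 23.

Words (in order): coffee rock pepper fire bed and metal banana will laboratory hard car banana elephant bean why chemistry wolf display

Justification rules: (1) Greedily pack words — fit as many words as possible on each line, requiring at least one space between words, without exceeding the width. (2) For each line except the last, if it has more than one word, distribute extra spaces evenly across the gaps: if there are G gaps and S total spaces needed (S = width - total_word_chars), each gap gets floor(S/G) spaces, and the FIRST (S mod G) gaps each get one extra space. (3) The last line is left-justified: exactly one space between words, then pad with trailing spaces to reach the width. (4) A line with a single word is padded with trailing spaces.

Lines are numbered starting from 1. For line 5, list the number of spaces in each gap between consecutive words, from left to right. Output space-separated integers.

Answer: 1 1 1

Derivation:
Line 1: ['coffee', 'rock', 'pepper', 'fire'] (min_width=23, slack=0)
Line 2: ['bed', 'and', 'metal', 'banana'] (min_width=20, slack=3)
Line 3: ['will', 'laboratory', 'hard'] (min_width=20, slack=3)
Line 4: ['car', 'banana', 'elephant'] (min_width=19, slack=4)
Line 5: ['bean', 'why', 'chemistry', 'wolf'] (min_width=23, slack=0)
Line 6: ['display'] (min_width=7, slack=16)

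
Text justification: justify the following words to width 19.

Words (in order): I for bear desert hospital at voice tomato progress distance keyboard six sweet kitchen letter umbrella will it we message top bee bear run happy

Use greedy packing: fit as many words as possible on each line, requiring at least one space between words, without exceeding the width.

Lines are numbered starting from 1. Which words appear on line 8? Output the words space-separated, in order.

Answer: top bee bear run

Derivation:
Line 1: ['I', 'for', 'bear', 'desert'] (min_width=17, slack=2)
Line 2: ['hospital', 'at', 'voice'] (min_width=17, slack=2)
Line 3: ['tomato', 'progress'] (min_width=15, slack=4)
Line 4: ['distance', 'keyboard'] (min_width=17, slack=2)
Line 5: ['six', 'sweet', 'kitchen'] (min_width=17, slack=2)
Line 6: ['letter', 'umbrella'] (min_width=15, slack=4)
Line 7: ['will', 'it', 'we', 'message'] (min_width=18, slack=1)
Line 8: ['top', 'bee', 'bear', 'run'] (min_width=16, slack=3)
Line 9: ['happy'] (min_width=5, slack=14)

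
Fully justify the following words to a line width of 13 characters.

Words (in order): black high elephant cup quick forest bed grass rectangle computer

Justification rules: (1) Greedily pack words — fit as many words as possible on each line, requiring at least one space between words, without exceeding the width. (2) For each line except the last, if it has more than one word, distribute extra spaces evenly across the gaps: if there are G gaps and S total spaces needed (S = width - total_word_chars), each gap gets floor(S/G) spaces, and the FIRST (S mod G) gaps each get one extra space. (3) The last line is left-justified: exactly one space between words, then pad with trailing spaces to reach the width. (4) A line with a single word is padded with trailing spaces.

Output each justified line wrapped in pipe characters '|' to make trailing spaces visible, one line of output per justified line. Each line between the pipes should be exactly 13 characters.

Answer: |black    high|
|elephant  cup|
|quick  forest|
|bed     grass|
|rectangle    |
|computer     |

Derivation:
Line 1: ['black', 'high'] (min_width=10, slack=3)
Line 2: ['elephant', 'cup'] (min_width=12, slack=1)
Line 3: ['quick', 'forest'] (min_width=12, slack=1)
Line 4: ['bed', 'grass'] (min_width=9, slack=4)
Line 5: ['rectangle'] (min_width=9, slack=4)
Line 6: ['computer'] (min_width=8, slack=5)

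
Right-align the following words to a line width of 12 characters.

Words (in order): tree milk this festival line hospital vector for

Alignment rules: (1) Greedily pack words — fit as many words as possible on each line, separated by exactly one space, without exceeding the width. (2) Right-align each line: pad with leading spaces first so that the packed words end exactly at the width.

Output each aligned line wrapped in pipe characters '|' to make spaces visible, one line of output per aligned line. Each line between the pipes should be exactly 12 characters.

Answer: |   tree milk|
|        this|
|    festival|
|        line|
|    hospital|
|  vector for|

Derivation:
Line 1: ['tree', 'milk'] (min_width=9, slack=3)
Line 2: ['this'] (min_width=4, slack=8)
Line 3: ['festival'] (min_width=8, slack=4)
Line 4: ['line'] (min_width=4, slack=8)
Line 5: ['hospital'] (min_width=8, slack=4)
Line 6: ['vector', 'for'] (min_width=10, slack=2)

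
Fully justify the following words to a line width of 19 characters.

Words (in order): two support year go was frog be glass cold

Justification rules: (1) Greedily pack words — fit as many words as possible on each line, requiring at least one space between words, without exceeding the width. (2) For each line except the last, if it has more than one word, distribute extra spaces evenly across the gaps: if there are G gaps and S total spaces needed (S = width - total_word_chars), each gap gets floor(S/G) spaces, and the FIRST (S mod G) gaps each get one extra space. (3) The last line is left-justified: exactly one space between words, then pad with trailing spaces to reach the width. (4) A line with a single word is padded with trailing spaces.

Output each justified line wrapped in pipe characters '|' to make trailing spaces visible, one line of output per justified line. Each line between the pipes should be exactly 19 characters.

Line 1: ['two', 'support', 'year', 'go'] (min_width=19, slack=0)
Line 2: ['was', 'frog', 'be', 'glass'] (min_width=17, slack=2)
Line 3: ['cold'] (min_width=4, slack=15)

Answer: |two support year go|
|was  frog  be glass|
|cold               |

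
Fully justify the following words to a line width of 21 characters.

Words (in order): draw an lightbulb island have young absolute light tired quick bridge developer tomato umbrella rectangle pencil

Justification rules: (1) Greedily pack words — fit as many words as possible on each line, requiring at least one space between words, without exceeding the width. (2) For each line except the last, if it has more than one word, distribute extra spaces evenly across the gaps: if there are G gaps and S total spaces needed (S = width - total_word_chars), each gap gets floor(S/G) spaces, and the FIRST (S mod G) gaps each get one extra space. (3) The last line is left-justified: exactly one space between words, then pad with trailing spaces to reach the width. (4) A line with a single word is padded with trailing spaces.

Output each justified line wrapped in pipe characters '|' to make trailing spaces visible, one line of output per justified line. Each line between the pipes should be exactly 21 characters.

Line 1: ['draw', 'an', 'lightbulb'] (min_width=17, slack=4)
Line 2: ['island', 'have', 'young'] (min_width=17, slack=4)
Line 3: ['absolute', 'light', 'tired'] (min_width=20, slack=1)
Line 4: ['quick', 'bridge'] (min_width=12, slack=9)
Line 5: ['developer', 'tomato'] (min_width=16, slack=5)
Line 6: ['umbrella', 'rectangle'] (min_width=18, slack=3)
Line 7: ['pencil'] (min_width=6, slack=15)

Answer: |draw   an   lightbulb|
|island   have   young|
|absolute  light tired|
|quick          bridge|
|developer      tomato|
|umbrella    rectangle|
|pencil               |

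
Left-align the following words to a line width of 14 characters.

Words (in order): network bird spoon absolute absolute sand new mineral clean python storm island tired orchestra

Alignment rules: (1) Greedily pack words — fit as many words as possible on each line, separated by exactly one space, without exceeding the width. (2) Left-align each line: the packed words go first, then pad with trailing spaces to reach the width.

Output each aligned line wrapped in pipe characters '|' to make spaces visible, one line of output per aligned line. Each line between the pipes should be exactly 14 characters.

Line 1: ['network', 'bird'] (min_width=12, slack=2)
Line 2: ['spoon', 'absolute'] (min_width=14, slack=0)
Line 3: ['absolute', 'sand'] (min_width=13, slack=1)
Line 4: ['new', 'mineral'] (min_width=11, slack=3)
Line 5: ['clean', 'python'] (min_width=12, slack=2)
Line 6: ['storm', 'island'] (min_width=12, slack=2)
Line 7: ['tired'] (min_width=5, slack=9)
Line 8: ['orchestra'] (min_width=9, slack=5)

Answer: |network bird  |
|spoon absolute|
|absolute sand |
|new mineral   |
|clean python  |
|storm island  |
|tired         |
|orchestra     |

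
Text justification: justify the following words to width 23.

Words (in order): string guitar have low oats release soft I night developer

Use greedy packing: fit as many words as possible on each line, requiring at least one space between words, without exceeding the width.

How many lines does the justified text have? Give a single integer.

Line 1: ['string', 'guitar', 'have', 'low'] (min_width=22, slack=1)
Line 2: ['oats', 'release', 'soft', 'I'] (min_width=19, slack=4)
Line 3: ['night', 'developer'] (min_width=15, slack=8)
Total lines: 3

Answer: 3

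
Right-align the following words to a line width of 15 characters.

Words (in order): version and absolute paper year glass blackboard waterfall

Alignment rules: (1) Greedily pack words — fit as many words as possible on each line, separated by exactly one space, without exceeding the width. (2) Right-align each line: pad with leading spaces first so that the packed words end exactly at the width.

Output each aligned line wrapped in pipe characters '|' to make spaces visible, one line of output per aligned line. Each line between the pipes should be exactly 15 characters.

Answer: |    version and|
| absolute paper|
|     year glass|
|     blackboard|
|      waterfall|

Derivation:
Line 1: ['version', 'and'] (min_width=11, slack=4)
Line 2: ['absolute', 'paper'] (min_width=14, slack=1)
Line 3: ['year', 'glass'] (min_width=10, slack=5)
Line 4: ['blackboard'] (min_width=10, slack=5)
Line 5: ['waterfall'] (min_width=9, slack=6)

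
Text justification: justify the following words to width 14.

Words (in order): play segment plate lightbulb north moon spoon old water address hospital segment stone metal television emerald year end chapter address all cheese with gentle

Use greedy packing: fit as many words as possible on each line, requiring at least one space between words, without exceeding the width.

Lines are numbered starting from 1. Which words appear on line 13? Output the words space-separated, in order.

Answer: address all

Derivation:
Line 1: ['play', 'segment'] (min_width=12, slack=2)
Line 2: ['plate'] (min_width=5, slack=9)
Line 3: ['lightbulb'] (min_width=9, slack=5)
Line 4: ['north', 'moon'] (min_width=10, slack=4)
Line 5: ['spoon', 'old'] (min_width=9, slack=5)
Line 6: ['water', 'address'] (min_width=13, slack=1)
Line 7: ['hospital'] (min_width=8, slack=6)
Line 8: ['segment', 'stone'] (min_width=13, slack=1)
Line 9: ['metal'] (min_width=5, slack=9)
Line 10: ['television'] (min_width=10, slack=4)
Line 11: ['emerald', 'year'] (min_width=12, slack=2)
Line 12: ['end', 'chapter'] (min_width=11, slack=3)
Line 13: ['address', 'all'] (min_width=11, slack=3)
Line 14: ['cheese', 'with'] (min_width=11, slack=3)
Line 15: ['gentle'] (min_width=6, slack=8)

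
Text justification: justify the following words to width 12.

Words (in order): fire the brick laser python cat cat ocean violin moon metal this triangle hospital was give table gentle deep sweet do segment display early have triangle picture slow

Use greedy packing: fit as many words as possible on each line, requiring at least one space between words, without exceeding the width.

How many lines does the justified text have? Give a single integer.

Answer: 16

Derivation:
Line 1: ['fire', 'the'] (min_width=8, slack=4)
Line 2: ['brick', 'laser'] (min_width=11, slack=1)
Line 3: ['python', 'cat'] (min_width=10, slack=2)
Line 4: ['cat', 'ocean'] (min_width=9, slack=3)
Line 5: ['violin', 'moon'] (min_width=11, slack=1)
Line 6: ['metal', 'this'] (min_width=10, slack=2)
Line 7: ['triangle'] (min_width=8, slack=4)
Line 8: ['hospital', 'was'] (min_width=12, slack=0)
Line 9: ['give', 'table'] (min_width=10, slack=2)
Line 10: ['gentle', 'deep'] (min_width=11, slack=1)
Line 11: ['sweet', 'do'] (min_width=8, slack=4)
Line 12: ['segment'] (min_width=7, slack=5)
Line 13: ['display'] (min_width=7, slack=5)
Line 14: ['early', 'have'] (min_width=10, slack=2)
Line 15: ['triangle'] (min_width=8, slack=4)
Line 16: ['picture', 'slow'] (min_width=12, slack=0)
Total lines: 16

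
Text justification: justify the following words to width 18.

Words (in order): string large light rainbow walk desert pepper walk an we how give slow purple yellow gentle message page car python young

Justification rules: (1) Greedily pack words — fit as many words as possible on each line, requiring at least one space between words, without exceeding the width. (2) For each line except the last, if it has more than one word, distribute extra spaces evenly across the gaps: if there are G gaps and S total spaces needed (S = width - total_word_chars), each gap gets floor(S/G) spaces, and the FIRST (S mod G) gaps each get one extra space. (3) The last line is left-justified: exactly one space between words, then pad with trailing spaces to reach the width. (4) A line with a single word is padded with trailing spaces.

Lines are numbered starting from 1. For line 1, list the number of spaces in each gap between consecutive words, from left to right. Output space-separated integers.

Answer: 1 1

Derivation:
Line 1: ['string', 'large', 'light'] (min_width=18, slack=0)
Line 2: ['rainbow', 'walk'] (min_width=12, slack=6)
Line 3: ['desert', 'pepper', 'walk'] (min_width=18, slack=0)
Line 4: ['an', 'we', 'how', 'give'] (min_width=14, slack=4)
Line 5: ['slow', 'purple', 'yellow'] (min_width=18, slack=0)
Line 6: ['gentle', 'message'] (min_width=14, slack=4)
Line 7: ['page', 'car', 'python'] (min_width=15, slack=3)
Line 8: ['young'] (min_width=5, slack=13)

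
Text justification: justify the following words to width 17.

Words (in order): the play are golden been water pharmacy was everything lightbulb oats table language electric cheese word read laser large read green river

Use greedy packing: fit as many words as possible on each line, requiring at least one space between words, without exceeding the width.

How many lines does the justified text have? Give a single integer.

Line 1: ['the', 'play', 'are'] (min_width=12, slack=5)
Line 2: ['golden', 'been', 'water'] (min_width=17, slack=0)
Line 3: ['pharmacy', 'was'] (min_width=12, slack=5)
Line 4: ['everything'] (min_width=10, slack=7)
Line 5: ['lightbulb', 'oats'] (min_width=14, slack=3)
Line 6: ['table', 'language'] (min_width=14, slack=3)
Line 7: ['electric', 'cheese'] (min_width=15, slack=2)
Line 8: ['word', 'read', 'laser'] (min_width=15, slack=2)
Line 9: ['large', 'read', 'green'] (min_width=16, slack=1)
Line 10: ['river'] (min_width=5, slack=12)
Total lines: 10

Answer: 10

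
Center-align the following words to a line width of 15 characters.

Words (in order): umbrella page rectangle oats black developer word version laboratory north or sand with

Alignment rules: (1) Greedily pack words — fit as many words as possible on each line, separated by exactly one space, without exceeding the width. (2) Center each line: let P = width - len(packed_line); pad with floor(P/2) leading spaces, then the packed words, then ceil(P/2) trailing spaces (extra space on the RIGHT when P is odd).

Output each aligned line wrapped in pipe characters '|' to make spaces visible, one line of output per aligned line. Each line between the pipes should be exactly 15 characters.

Answer: | umbrella page |
|rectangle oats |
|black developer|
| word version  |
|  laboratory   |
| north or sand |
|     with      |

Derivation:
Line 1: ['umbrella', 'page'] (min_width=13, slack=2)
Line 2: ['rectangle', 'oats'] (min_width=14, slack=1)
Line 3: ['black', 'developer'] (min_width=15, slack=0)
Line 4: ['word', 'version'] (min_width=12, slack=3)
Line 5: ['laboratory'] (min_width=10, slack=5)
Line 6: ['north', 'or', 'sand'] (min_width=13, slack=2)
Line 7: ['with'] (min_width=4, slack=11)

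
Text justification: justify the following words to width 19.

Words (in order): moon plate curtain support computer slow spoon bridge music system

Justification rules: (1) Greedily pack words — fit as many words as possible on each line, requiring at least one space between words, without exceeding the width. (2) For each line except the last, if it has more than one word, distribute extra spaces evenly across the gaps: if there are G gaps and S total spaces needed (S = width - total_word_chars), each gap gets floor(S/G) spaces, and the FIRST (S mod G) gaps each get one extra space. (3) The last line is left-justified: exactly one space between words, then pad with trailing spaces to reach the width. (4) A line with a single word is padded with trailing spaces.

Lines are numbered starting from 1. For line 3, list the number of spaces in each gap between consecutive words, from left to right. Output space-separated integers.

Answer: 2 2

Derivation:
Line 1: ['moon', 'plate', 'curtain'] (min_width=18, slack=1)
Line 2: ['support', 'computer'] (min_width=16, slack=3)
Line 3: ['slow', 'spoon', 'bridge'] (min_width=17, slack=2)
Line 4: ['music', 'system'] (min_width=12, slack=7)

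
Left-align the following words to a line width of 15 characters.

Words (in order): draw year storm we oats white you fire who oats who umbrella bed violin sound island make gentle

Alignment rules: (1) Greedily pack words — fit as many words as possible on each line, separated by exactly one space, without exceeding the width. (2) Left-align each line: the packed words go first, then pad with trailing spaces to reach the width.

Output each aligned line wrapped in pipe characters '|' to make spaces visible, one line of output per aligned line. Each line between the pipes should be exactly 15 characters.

Line 1: ['draw', 'year', 'storm'] (min_width=15, slack=0)
Line 2: ['we', 'oats', 'white'] (min_width=13, slack=2)
Line 3: ['you', 'fire', 'who'] (min_width=12, slack=3)
Line 4: ['oats', 'who'] (min_width=8, slack=7)
Line 5: ['umbrella', 'bed'] (min_width=12, slack=3)
Line 6: ['violin', 'sound'] (min_width=12, slack=3)
Line 7: ['island', 'make'] (min_width=11, slack=4)
Line 8: ['gentle'] (min_width=6, slack=9)

Answer: |draw year storm|
|we oats white  |
|you fire who   |
|oats who       |
|umbrella bed   |
|violin sound   |
|island make    |
|gentle         |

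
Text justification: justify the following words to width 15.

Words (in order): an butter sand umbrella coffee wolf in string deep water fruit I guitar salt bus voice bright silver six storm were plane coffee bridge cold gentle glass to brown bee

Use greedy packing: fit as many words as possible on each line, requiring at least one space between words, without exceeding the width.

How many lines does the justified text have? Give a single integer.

Line 1: ['an', 'butter', 'sand'] (min_width=14, slack=1)
Line 2: ['umbrella', 'coffee'] (min_width=15, slack=0)
Line 3: ['wolf', 'in', 'string'] (min_width=14, slack=1)
Line 4: ['deep', 'water'] (min_width=10, slack=5)
Line 5: ['fruit', 'I', 'guitar'] (min_width=14, slack=1)
Line 6: ['salt', 'bus', 'voice'] (min_width=14, slack=1)
Line 7: ['bright', 'silver'] (min_width=13, slack=2)
Line 8: ['six', 'storm', 'were'] (min_width=14, slack=1)
Line 9: ['plane', 'coffee'] (min_width=12, slack=3)
Line 10: ['bridge', 'cold'] (min_width=11, slack=4)
Line 11: ['gentle', 'glass', 'to'] (min_width=15, slack=0)
Line 12: ['brown', 'bee'] (min_width=9, slack=6)
Total lines: 12

Answer: 12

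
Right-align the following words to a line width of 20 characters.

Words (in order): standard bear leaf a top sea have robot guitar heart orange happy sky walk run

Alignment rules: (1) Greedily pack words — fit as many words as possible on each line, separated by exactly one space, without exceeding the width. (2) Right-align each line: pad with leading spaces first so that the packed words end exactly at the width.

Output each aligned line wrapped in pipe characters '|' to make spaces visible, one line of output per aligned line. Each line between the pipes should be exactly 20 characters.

Line 1: ['standard', 'bear', 'leaf', 'a'] (min_width=20, slack=0)
Line 2: ['top', 'sea', 'have', 'robot'] (min_width=18, slack=2)
Line 3: ['guitar', 'heart', 'orange'] (min_width=19, slack=1)
Line 4: ['happy', 'sky', 'walk', 'run'] (min_width=18, slack=2)

Answer: |standard bear leaf a|
|  top sea have robot|
| guitar heart orange|
|  happy sky walk run|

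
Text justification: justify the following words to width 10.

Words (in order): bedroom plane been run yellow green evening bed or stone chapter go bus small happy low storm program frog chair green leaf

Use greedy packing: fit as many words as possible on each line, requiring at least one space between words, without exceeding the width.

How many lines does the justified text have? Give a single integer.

Answer: 14

Derivation:
Line 1: ['bedroom'] (min_width=7, slack=3)
Line 2: ['plane', 'been'] (min_width=10, slack=0)
Line 3: ['run', 'yellow'] (min_width=10, slack=0)
Line 4: ['green'] (min_width=5, slack=5)
Line 5: ['evening'] (min_width=7, slack=3)
Line 6: ['bed', 'or'] (min_width=6, slack=4)
Line 7: ['stone'] (min_width=5, slack=5)
Line 8: ['chapter', 'go'] (min_width=10, slack=0)
Line 9: ['bus', 'small'] (min_width=9, slack=1)
Line 10: ['happy', 'low'] (min_width=9, slack=1)
Line 11: ['storm'] (min_width=5, slack=5)
Line 12: ['program'] (min_width=7, slack=3)
Line 13: ['frog', 'chair'] (min_width=10, slack=0)
Line 14: ['green', 'leaf'] (min_width=10, slack=0)
Total lines: 14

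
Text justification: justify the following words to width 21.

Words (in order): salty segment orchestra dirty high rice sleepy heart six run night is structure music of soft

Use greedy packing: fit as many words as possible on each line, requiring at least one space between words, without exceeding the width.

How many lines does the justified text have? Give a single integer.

Answer: 6

Derivation:
Line 1: ['salty', 'segment'] (min_width=13, slack=8)
Line 2: ['orchestra', 'dirty', 'high'] (min_width=20, slack=1)
Line 3: ['rice', 'sleepy', 'heart', 'six'] (min_width=21, slack=0)
Line 4: ['run', 'night', 'is'] (min_width=12, slack=9)
Line 5: ['structure', 'music', 'of'] (min_width=18, slack=3)
Line 6: ['soft'] (min_width=4, slack=17)
Total lines: 6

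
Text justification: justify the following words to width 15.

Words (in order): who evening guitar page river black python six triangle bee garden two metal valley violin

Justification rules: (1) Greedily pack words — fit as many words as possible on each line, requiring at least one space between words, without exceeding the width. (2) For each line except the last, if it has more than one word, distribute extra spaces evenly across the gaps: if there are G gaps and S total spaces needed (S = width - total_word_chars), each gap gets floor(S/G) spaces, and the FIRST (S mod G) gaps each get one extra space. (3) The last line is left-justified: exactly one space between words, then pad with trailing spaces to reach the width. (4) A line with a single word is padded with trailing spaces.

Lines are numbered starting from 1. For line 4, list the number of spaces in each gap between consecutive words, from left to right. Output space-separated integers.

Line 1: ['who', 'evening'] (min_width=11, slack=4)
Line 2: ['guitar', 'page'] (min_width=11, slack=4)
Line 3: ['river', 'black'] (min_width=11, slack=4)
Line 4: ['python', 'six'] (min_width=10, slack=5)
Line 5: ['triangle', 'bee'] (min_width=12, slack=3)
Line 6: ['garden', 'two'] (min_width=10, slack=5)
Line 7: ['metal', 'valley'] (min_width=12, slack=3)
Line 8: ['violin'] (min_width=6, slack=9)

Answer: 6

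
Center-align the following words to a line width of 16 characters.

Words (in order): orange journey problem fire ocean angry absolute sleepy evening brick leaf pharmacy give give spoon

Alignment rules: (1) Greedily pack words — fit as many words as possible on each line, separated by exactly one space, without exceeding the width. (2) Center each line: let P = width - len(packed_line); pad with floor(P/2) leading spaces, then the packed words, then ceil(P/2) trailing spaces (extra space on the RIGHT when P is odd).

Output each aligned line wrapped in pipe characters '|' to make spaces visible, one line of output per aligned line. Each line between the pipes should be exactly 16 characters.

Line 1: ['orange', 'journey'] (min_width=14, slack=2)
Line 2: ['problem', 'fire'] (min_width=12, slack=4)
Line 3: ['ocean', 'angry'] (min_width=11, slack=5)
Line 4: ['absolute', 'sleepy'] (min_width=15, slack=1)
Line 5: ['evening', 'brick'] (min_width=13, slack=3)
Line 6: ['leaf', 'pharmacy'] (min_width=13, slack=3)
Line 7: ['give', 'give', 'spoon'] (min_width=15, slack=1)

Answer: | orange journey |
|  problem fire  |
|  ocean angry   |
|absolute sleepy |
| evening brick  |
| leaf pharmacy  |
|give give spoon |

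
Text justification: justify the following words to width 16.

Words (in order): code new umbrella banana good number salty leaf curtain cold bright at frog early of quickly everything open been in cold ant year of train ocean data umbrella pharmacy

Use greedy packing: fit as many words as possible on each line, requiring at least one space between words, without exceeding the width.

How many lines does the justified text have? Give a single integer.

Answer: 13

Derivation:
Line 1: ['code', 'new'] (min_width=8, slack=8)
Line 2: ['umbrella', 'banana'] (min_width=15, slack=1)
Line 3: ['good', 'number'] (min_width=11, slack=5)
Line 4: ['salty', 'leaf'] (min_width=10, slack=6)
Line 5: ['curtain', 'cold'] (min_width=12, slack=4)
Line 6: ['bright', 'at', 'frog'] (min_width=14, slack=2)
Line 7: ['early', 'of', 'quickly'] (min_width=16, slack=0)
Line 8: ['everything', 'open'] (min_width=15, slack=1)
Line 9: ['been', 'in', 'cold', 'ant'] (min_width=16, slack=0)
Line 10: ['year', 'of', 'train'] (min_width=13, slack=3)
Line 11: ['ocean', 'data'] (min_width=10, slack=6)
Line 12: ['umbrella'] (min_width=8, slack=8)
Line 13: ['pharmacy'] (min_width=8, slack=8)
Total lines: 13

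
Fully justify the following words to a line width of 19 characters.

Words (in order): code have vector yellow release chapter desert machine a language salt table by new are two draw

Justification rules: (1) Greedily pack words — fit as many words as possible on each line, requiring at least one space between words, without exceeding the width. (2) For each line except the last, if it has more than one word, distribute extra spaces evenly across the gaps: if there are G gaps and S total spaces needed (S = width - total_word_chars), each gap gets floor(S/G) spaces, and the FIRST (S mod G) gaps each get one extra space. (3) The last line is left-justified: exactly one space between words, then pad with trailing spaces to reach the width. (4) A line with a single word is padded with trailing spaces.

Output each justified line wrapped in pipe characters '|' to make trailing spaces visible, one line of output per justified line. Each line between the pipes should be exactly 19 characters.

Answer: |code   have  vector|
|yellow      release|
|chapter      desert|
|machine  a language|
|salt  table  by new|
|are two draw       |

Derivation:
Line 1: ['code', 'have', 'vector'] (min_width=16, slack=3)
Line 2: ['yellow', 'release'] (min_width=14, slack=5)
Line 3: ['chapter', 'desert'] (min_width=14, slack=5)
Line 4: ['machine', 'a', 'language'] (min_width=18, slack=1)
Line 5: ['salt', 'table', 'by', 'new'] (min_width=17, slack=2)
Line 6: ['are', 'two', 'draw'] (min_width=12, slack=7)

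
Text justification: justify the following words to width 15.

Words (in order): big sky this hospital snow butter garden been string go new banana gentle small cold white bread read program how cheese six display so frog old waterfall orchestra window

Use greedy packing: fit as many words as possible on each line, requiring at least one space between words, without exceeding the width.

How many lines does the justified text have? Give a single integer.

Line 1: ['big', 'sky', 'this'] (min_width=12, slack=3)
Line 2: ['hospital', 'snow'] (min_width=13, slack=2)
Line 3: ['butter', 'garden'] (min_width=13, slack=2)
Line 4: ['been', 'string', 'go'] (min_width=14, slack=1)
Line 5: ['new', 'banana'] (min_width=10, slack=5)
Line 6: ['gentle', 'small'] (min_width=12, slack=3)
Line 7: ['cold', 'white'] (min_width=10, slack=5)
Line 8: ['bread', 'read'] (min_width=10, slack=5)
Line 9: ['program', 'how'] (min_width=11, slack=4)
Line 10: ['cheese', 'six'] (min_width=10, slack=5)
Line 11: ['display', 'so', 'frog'] (min_width=15, slack=0)
Line 12: ['old', 'waterfall'] (min_width=13, slack=2)
Line 13: ['orchestra'] (min_width=9, slack=6)
Line 14: ['window'] (min_width=6, slack=9)
Total lines: 14

Answer: 14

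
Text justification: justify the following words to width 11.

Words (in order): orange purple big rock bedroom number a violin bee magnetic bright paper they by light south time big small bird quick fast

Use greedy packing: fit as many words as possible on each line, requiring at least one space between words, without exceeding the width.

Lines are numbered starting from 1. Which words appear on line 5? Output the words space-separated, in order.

Answer: number a

Derivation:
Line 1: ['orange'] (min_width=6, slack=5)
Line 2: ['purple', 'big'] (min_width=10, slack=1)
Line 3: ['rock'] (min_width=4, slack=7)
Line 4: ['bedroom'] (min_width=7, slack=4)
Line 5: ['number', 'a'] (min_width=8, slack=3)
Line 6: ['violin', 'bee'] (min_width=10, slack=1)
Line 7: ['magnetic'] (min_width=8, slack=3)
Line 8: ['bright'] (min_width=6, slack=5)
Line 9: ['paper', 'they'] (min_width=10, slack=1)
Line 10: ['by', 'light'] (min_width=8, slack=3)
Line 11: ['south', 'time'] (min_width=10, slack=1)
Line 12: ['big', 'small'] (min_width=9, slack=2)
Line 13: ['bird', 'quick'] (min_width=10, slack=1)
Line 14: ['fast'] (min_width=4, slack=7)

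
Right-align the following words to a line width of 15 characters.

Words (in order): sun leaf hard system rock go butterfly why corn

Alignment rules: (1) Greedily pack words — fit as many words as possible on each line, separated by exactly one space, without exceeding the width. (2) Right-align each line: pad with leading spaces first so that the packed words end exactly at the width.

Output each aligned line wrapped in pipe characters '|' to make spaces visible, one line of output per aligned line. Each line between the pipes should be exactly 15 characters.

Line 1: ['sun', 'leaf', 'hard'] (min_width=13, slack=2)
Line 2: ['system', 'rock', 'go'] (min_width=14, slack=1)
Line 3: ['butterfly', 'why'] (min_width=13, slack=2)
Line 4: ['corn'] (min_width=4, slack=11)

Answer: |  sun leaf hard|
| system rock go|
|  butterfly why|
|           corn|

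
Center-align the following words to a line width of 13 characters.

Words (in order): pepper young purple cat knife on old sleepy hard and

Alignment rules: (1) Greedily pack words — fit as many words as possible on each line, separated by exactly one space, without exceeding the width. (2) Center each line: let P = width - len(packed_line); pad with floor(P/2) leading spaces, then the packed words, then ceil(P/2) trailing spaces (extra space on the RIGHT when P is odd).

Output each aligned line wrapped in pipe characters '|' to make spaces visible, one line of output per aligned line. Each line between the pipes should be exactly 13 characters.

Line 1: ['pepper', 'young'] (min_width=12, slack=1)
Line 2: ['purple', 'cat'] (min_width=10, slack=3)
Line 3: ['knife', 'on', 'old'] (min_width=12, slack=1)
Line 4: ['sleepy', 'hard'] (min_width=11, slack=2)
Line 5: ['and'] (min_width=3, slack=10)

Answer: |pepper young |
| purple cat  |
|knife on old |
| sleepy hard |
|     and     |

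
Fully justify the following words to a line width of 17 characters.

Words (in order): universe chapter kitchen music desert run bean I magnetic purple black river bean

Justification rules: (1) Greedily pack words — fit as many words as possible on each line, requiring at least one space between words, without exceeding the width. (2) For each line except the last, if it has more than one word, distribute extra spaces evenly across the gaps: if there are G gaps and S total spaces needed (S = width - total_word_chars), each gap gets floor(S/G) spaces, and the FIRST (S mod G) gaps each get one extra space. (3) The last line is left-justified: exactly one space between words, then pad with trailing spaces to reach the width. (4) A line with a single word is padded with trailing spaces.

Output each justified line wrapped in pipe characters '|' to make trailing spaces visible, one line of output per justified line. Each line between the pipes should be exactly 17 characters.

Line 1: ['universe', 'chapter'] (min_width=16, slack=1)
Line 2: ['kitchen', 'music'] (min_width=13, slack=4)
Line 3: ['desert', 'run', 'bean', 'I'] (min_width=17, slack=0)
Line 4: ['magnetic', 'purple'] (min_width=15, slack=2)
Line 5: ['black', 'river', 'bean'] (min_width=16, slack=1)

Answer: |universe  chapter|
|kitchen     music|
|desert run bean I|
|magnetic   purple|
|black river bean |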